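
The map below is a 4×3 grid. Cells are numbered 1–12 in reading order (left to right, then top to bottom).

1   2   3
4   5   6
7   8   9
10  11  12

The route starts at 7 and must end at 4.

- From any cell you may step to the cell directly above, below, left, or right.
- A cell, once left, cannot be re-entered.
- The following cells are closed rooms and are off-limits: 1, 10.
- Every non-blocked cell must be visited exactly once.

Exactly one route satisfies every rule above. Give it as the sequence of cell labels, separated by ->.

Need to visit all 10 open cells exactly once, starting at 7 and ending at 4.
Route from 7: right to 8, down to 11, right to 12, 3× up (reaching 3), left to 2, down to 5, left to 4 — 9 moves in all.
Check: all 10 open cells covered.

7 -> 8 -> 11 -> 12 -> 9 -> 6 -> 3 -> 2 -> 5 -> 4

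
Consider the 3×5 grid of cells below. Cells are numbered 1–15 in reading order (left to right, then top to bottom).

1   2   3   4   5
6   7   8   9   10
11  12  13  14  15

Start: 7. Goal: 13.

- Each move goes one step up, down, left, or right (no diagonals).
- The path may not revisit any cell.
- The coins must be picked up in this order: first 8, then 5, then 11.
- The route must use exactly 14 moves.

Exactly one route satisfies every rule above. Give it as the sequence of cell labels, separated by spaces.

The waypoints must appear in the order 8, 5, 11, with no cell reused.
Route from 7: 2× right (reaching 9), down to 14, right to 15, 2× up (reaching 5), 4× left (reaching 1), 2× down (reaching 11), 2× right (reaching 13) — 14 moves in all.
Check: order respected (8 at step 1, 5 at step 6, 11 at step 12); 14 moves as required.

7 8 9 14 15 10 5 4 3 2 1 6 11 12 13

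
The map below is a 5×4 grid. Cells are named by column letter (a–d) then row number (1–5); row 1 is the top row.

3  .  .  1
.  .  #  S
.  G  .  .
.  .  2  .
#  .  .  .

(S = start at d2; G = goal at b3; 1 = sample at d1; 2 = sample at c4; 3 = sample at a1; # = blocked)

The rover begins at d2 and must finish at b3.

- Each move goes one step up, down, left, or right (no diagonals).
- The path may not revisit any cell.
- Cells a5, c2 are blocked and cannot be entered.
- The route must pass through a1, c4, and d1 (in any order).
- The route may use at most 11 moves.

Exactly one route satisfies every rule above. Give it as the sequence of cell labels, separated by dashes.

Any route must reach a1, c4, and d1 and still end at b3 within 11 moves, so the order of the required stops is forced.
Route from d2: up 1 to d1, left 3 to a1, down 3 to a4, right 2 to c4, up 1 to c3, left 1 to b3 — 11 moves in all.
Check: all required cells visited; 11 ≤ 11 moves.

d2 - d1 - c1 - b1 - a1 - a2 - a3 - a4 - b4 - c4 - c3 - b3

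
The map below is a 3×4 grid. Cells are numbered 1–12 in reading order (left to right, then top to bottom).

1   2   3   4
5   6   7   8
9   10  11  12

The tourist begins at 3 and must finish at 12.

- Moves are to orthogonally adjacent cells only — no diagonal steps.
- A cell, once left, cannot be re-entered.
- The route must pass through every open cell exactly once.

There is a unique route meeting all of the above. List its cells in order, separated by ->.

Need to visit all 12 open cells exactly once, starting at 3 and ending at 12.
Route from 3: right to 4, down to 8, 2× left (reaching 6), up to 2, left to 1, 2× down (reaching 9), 3× right (reaching 12) — 11 moves in all.
Check: all 12 open cells covered.

3 -> 4 -> 8 -> 7 -> 6 -> 2 -> 1 -> 5 -> 9 -> 10 -> 11 -> 12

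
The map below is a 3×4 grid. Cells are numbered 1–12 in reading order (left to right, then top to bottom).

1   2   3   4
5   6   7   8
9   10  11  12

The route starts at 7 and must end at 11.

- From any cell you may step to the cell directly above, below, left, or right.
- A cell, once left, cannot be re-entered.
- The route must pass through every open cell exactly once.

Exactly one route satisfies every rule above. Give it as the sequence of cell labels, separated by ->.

Need to visit all 12 open cells exactly once, starting at 7 and ending at 11.
Route from 7: left 1 to 6, down 1 to 10, left 1 to 9, up 2 to 1, right 3 to 4, down 2 to 12, left 1 to 11 — 11 moves in all.
Check: all 12 open cells covered.

7 -> 6 -> 10 -> 9 -> 5 -> 1 -> 2 -> 3 -> 4 -> 8 -> 12 -> 11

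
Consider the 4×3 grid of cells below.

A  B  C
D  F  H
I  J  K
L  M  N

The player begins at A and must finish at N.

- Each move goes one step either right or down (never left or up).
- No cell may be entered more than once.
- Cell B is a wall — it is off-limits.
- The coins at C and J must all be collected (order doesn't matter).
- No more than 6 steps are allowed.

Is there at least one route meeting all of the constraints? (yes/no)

J is below but to the left of C: going C → J would need a leftward move and J → C an upward move, so no right/down-only route can visit both required cells.

no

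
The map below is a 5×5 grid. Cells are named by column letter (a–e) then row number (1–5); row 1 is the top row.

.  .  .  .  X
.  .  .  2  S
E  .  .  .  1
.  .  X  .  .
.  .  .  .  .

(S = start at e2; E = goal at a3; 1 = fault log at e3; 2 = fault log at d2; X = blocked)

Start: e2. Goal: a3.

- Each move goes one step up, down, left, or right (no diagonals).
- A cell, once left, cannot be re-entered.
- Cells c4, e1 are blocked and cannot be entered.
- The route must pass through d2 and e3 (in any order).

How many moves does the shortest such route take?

7

Any route passes through d2 and e3 in some order between e2 and a3. Summing Manhattan distances along each leg and taking the cheapest ordering (e2 → e3 → d2 → a3) gives a lower bound of 1 + 2 + 4 = 7 moves.
A route of 7 moves achieves this: e2 → e3 → d3 → d2 → c2 → c3 → b3 → a3.
Since 7 matches the lower bound, it is optimal.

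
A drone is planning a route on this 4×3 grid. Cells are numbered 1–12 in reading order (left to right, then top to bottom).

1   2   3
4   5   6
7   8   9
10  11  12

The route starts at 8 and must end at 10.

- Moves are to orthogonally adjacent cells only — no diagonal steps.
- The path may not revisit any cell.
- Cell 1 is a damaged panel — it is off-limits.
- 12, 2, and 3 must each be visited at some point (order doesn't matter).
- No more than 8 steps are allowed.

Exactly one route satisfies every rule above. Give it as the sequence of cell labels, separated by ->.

8 -> 5 -> 2 -> 3 -> 6 -> 9 -> 12 -> 11 -> 10

The budget equals the shortest possible length, so every move has to be on a shortest route through the required cells.
Route from 8: 2× up (reaching 2), right to 3, 3× down (reaching 12), 2× left (reaching 10) — 8 moves in all.
Check: all required cells visited; 8 ≤ 8 moves.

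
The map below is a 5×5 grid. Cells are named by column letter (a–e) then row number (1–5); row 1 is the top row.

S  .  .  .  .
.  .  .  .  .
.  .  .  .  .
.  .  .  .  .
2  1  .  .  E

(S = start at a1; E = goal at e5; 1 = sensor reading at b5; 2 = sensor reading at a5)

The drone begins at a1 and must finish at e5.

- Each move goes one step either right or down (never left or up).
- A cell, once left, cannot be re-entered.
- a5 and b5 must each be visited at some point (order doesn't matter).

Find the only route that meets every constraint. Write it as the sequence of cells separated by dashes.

Moves only go right or down, so the column and row indices never decrease.
Route from a1: down 4 to a5, right 4 to e5 — 8 moves in all.
Check: all required cells visited.

a1 - a2 - a3 - a4 - a5 - b5 - c5 - d5 - e5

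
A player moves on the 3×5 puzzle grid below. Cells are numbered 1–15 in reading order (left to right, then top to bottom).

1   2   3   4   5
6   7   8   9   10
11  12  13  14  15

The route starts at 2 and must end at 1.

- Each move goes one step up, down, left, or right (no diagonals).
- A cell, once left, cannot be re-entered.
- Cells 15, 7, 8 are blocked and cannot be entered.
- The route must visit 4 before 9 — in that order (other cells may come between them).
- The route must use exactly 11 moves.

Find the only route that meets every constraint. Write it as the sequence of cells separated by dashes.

2 - 3 - 4 - 5 - 10 - 9 - 14 - 13 - 12 - 11 - 6 - 1

The waypoints must appear in the order 4, 9, with no cell reused.
Route from 2: 3× right (reaching 5), down to 10, left to 9, down to 14, 3× left (reaching 11), 2× up (reaching 1) — 11 moves in all.
Check: order respected (4 at step 2, 9 at step 5); 11 moves as required.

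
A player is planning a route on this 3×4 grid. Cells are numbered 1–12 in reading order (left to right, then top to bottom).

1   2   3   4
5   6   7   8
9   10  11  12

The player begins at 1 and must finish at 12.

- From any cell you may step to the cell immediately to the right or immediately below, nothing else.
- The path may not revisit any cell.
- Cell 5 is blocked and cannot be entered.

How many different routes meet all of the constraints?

A right/down-only route from 1 to 12 makes exactly 2 down-moves and 3 right-moves in some order.
With no other constraints that would be C(5,2) = 10 routes.
Subtract routes through each blocked cell (inclusion–exclusion for overlaps): − through 5: 4 → 6.
That gives 6 routes.

6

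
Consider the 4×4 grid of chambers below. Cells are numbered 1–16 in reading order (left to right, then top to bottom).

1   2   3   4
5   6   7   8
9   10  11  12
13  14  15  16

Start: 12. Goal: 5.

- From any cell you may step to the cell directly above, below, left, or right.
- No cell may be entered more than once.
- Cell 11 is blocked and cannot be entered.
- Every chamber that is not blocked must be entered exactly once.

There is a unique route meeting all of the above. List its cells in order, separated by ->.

12 -> 16 -> 15 -> 14 -> 13 -> 9 -> 10 -> 6 -> 7 -> 8 -> 4 -> 3 -> 2 -> 1 -> 5

Need to visit all 15 open cells exactly once, starting at 12 and ending at 5.
Route from 12: down to 16, 3× left (reaching 13), up to 9, right to 10, up to 6, 2× right (reaching 8), up to 4, 3× left (reaching 1), down to 5 — 14 moves in all.
Check: all 15 open cells covered.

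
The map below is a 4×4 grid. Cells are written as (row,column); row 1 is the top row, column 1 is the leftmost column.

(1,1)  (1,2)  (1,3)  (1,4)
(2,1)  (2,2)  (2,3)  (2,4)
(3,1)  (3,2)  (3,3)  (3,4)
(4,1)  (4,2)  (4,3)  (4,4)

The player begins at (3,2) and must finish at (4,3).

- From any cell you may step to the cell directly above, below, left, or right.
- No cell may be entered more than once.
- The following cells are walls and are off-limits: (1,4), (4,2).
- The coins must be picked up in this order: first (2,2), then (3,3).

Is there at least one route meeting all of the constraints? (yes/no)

yes

One route that works: (3,2) → (2,2) → (2,3) → (3,3) → (4,3).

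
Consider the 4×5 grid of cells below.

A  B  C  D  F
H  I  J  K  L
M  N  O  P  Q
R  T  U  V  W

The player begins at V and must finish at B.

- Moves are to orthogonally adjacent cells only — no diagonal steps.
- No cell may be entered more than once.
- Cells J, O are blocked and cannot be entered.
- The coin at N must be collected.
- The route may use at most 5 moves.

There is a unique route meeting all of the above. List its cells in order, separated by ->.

Any route must reach N and still end at B within 5 moves, so the order of the required stops is forced.
Route from V: 2× left (reaching T), 3× up (reaching B) — 5 moves in all.
Check: all required cells visited; 5 ≤ 5 moves.

V -> U -> T -> N -> I -> B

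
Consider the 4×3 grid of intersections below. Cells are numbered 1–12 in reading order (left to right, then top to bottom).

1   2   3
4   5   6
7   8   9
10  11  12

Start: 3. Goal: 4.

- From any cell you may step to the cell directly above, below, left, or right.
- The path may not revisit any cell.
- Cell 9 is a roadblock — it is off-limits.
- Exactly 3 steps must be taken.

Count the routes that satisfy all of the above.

3

Need simple routes of exactly 3 moves from 3 to 4 (Manhattan distance 3, so 0 moves are spent on a detour and 0 undoing it).
Enumerating: 3 6 5 4 | 3 2 5 4 | 3 2 1 4.
That gives 3 routes.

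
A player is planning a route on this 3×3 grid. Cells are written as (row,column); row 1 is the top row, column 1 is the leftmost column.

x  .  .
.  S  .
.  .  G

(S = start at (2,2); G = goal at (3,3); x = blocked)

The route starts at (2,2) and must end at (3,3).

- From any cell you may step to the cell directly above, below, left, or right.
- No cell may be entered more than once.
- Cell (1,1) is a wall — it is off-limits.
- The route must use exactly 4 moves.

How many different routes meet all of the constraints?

2

Need simple routes of exactly 4 moves from (2,2) to (3,3) (Manhattan distance 2, so 1 moves are spent on a detour and 1 undoing it).
Enumerating: (2,2) (1,2) (1,3) (2,3) (3,3) | (2,2) (2,1) (3,1) (3,2) (3,3).
That gives 2 routes.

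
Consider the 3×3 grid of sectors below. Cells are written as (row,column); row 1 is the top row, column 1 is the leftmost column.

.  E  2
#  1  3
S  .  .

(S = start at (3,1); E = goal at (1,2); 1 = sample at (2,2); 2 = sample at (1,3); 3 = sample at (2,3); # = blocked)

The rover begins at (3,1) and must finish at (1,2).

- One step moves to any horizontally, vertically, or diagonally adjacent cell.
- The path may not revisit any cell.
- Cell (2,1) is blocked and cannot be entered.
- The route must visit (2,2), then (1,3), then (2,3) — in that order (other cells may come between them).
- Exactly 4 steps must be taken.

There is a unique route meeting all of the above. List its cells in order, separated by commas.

(3,1), (2,2), (1,3), (2,3), (1,2)

The waypoints must appear in the order (2,2), (1,3), (2,3), with no cell reused.
Route from (3,1): 2× up-right (reaching (1,3)), down to (2,3), up-left to (1,2) — 4 moves in all.
Check: order respected (1 at step 1, 2 at step 2, 3 at step 3); 4 moves as required.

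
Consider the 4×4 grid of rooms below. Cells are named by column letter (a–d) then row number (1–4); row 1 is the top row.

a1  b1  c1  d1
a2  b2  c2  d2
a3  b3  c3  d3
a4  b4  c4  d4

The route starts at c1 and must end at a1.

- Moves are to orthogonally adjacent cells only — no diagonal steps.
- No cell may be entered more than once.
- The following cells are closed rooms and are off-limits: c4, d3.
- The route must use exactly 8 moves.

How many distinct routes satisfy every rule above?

Need simple routes of exactly 8 moves from c1 to a1 (Manhattan distance 2, so 3 moves are spent on a detour and 3 undoing it).
Branch systematically from the start, pruning whenever the remaining move budget drops below the Manhattan distance to a1 or differs from it in parity. Grouping the completions by first move — via c2: 3; via b1: 2; via d1: 4 — and summing: 3 + 2 + 4 = 9.
That gives 9 routes.

9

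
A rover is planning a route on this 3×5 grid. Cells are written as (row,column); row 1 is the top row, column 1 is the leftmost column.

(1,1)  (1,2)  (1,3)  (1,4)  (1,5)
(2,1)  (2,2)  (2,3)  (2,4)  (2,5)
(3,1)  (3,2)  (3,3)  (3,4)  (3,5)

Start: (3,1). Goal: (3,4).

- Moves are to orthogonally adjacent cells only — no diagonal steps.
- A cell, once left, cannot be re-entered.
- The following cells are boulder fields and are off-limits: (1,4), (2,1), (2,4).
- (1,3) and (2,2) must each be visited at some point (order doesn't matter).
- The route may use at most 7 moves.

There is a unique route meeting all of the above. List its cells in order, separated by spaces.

(3,1) (3,2) (2,2) (1,2) (1,3) (2,3) (3,3) (3,4)

Any route must reach (1,3) and (2,2) and still end at (3,4) within 7 moves, so the order of the required stops is forced.
Route from (3,1): right 1 to (3,2), up 2 to (1,2), right 1 to (1,3), down 2 to (3,3), right 1 to (3,4) — 7 moves in all.
Check: all required cells visited; 7 ≤ 7 moves.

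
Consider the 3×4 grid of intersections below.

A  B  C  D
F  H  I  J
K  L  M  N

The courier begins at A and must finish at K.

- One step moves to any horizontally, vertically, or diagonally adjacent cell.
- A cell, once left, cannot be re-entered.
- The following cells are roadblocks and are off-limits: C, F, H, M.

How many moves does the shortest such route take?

With diagonal moves allowed, the Chebyshev distance max(|Δrow|,|Δcol|) from A to K is 2, so at least 2 moves are needed.
That bound ignores the blocked cells. Measuring each leg by the fewest moves that actually steer around them (A→K: 4) raises the lower bound to 4.
A route of 4 moves exists: A → B → I → L → K.
Since 4 matches that lower bound, it is optimal.

4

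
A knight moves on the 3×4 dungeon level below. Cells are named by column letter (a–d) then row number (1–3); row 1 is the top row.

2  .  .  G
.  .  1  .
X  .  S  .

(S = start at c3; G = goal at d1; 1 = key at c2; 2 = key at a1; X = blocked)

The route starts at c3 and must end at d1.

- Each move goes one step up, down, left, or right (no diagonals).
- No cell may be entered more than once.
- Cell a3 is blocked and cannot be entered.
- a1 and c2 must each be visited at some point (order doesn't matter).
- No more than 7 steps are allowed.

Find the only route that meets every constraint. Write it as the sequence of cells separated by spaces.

Any route must reach a1 and c2 and still end at d1 within 7 moves, so the order of the required stops is forced.
Route from c3: up to c2, 2× left (reaching a2), up to a1, 3× right (reaching d1) — 7 moves in all.
Check: all required cells visited; 7 ≤ 7 moves.

c3 c2 b2 a2 a1 b1 c1 d1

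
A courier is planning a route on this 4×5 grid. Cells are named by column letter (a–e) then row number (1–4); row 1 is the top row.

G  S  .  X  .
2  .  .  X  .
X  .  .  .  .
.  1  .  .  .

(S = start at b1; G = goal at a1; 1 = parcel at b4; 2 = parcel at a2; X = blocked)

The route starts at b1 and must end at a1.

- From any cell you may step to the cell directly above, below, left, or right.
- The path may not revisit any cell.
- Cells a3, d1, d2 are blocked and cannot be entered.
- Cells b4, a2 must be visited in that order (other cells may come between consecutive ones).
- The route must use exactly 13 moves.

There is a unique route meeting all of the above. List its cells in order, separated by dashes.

The waypoints must appear in the order b4, a2, with no cell reused.
Route from b1: right to c1, 2× down (reaching c3), 2× right (reaching e3), down to e4, 3× left (reaching b4), 2× up (reaching b2), left to a2, up to a1 — 13 moves in all.
Check: order respected (1 at step 9, 2 at step 12); 13 moves as required.

b1 - c1 - c2 - c3 - d3 - e3 - e4 - d4 - c4 - b4 - b3 - b2 - a2 - a1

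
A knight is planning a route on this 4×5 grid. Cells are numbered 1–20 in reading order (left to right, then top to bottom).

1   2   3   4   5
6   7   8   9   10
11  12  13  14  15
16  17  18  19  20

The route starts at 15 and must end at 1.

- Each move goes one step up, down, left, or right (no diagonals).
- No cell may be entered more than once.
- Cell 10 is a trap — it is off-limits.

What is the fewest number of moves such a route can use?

The Manhattan distance from 15 to 1 is |3−1| + |5−1| = 6, so at least 6 moves are needed.
A route of 6 moves achieves this: 15 → 14 → 9 → 4 → 3 → 2 → 1.
Since 6 matches the lower bound, it is optimal.

6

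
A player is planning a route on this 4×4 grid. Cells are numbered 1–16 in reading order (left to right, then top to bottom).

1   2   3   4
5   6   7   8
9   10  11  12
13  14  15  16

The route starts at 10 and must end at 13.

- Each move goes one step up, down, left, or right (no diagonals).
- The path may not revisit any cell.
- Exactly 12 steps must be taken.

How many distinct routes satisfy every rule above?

Need simple routes of exactly 12 moves from 10 to 13 (Manhattan distance 2, so 5 moves are spent on a detour and 5 undoing it).
Branch systematically from the start, pruning whenever the remaining move budget drops below the Manhattan distance to 13 or differs from it in parity. Grouping the completions by first move — via 6: 8; via 14: 17; via 9: 17; via 11: 8 — and summing: 8 + 17 + 17 + 8 = 50.
That gives 50 routes.

50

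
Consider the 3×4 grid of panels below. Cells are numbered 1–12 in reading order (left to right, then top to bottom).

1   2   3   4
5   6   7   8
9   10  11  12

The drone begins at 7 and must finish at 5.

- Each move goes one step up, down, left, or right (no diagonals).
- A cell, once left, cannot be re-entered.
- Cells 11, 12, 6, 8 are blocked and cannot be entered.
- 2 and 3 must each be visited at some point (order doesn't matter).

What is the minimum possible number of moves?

4

Any route passes through 2 and 3 in some order between 7 and 5. Summing Manhattan distances along each leg and taking the cheapest ordering (7 → 3 → 2 → 5) gives a lower bound of 1 + 1 + 2 = 4 moves.
A route of 4 moves achieves this: 7 → 3 → 2 → 1 → 5.
Since 4 matches the lower bound, it is optimal.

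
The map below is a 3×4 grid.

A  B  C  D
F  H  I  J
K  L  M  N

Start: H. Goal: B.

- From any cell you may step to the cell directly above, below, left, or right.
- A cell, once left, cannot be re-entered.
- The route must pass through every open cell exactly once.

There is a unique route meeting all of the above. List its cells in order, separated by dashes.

H - I - C - D - J - N - M - L - K - F - A - B

Need to visit all 12 open cells exactly once, starting at H and ending at B.
Cell K has only two open neighbours (F and L), so the path must pass straight through it: one of those is the cell it's entered from and the other is where it exits.
Route from H: right to I, up to C, right to D, 2× down (reaching N), 3× left (reaching K), 2× up (reaching A), right to B — 11 moves in all.
Check: all 12 open cells covered.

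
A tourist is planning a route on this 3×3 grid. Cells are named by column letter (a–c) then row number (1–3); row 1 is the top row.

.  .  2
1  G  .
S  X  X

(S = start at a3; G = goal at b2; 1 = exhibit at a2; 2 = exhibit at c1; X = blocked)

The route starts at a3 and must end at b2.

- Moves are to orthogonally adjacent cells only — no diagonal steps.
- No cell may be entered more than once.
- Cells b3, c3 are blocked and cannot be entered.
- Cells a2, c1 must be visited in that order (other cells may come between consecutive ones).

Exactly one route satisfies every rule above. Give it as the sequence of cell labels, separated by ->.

The waypoints must appear in the order a2, c1, with no cell reused.
Route from a3: up 2 to a1, right 2 to c1, down 1 to c2, left 1 to b2 — 6 moves in all.
Check: order respected (1 at step 1, 2 at step 4).

a3 -> a2 -> a1 -> b1 -> c1 -> c2 -> b2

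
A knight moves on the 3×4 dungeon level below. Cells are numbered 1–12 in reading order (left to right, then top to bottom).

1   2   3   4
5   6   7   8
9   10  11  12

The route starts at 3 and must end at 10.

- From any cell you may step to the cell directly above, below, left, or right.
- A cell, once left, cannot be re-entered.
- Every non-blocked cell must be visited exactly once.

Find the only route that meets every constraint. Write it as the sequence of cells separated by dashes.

3 - 4 - 8 - 12 - 11 - 7 - 6 - 2 - 1 - 5 - 9 - 10

Need to visit all 12 open cells exactly once, starting at 3 and ending at 10.
Cell 12 has only two open neighbours (8 and 11), so the path must pass straight through it: one of those is the cell it's entered from and the other is where it exits.
Route from 3: right 1 to 4, down 2 to 12, left 1 to 11, up 1 to 7, left 1 to 6, up 1 to 2, left 1 to 1, down 2 to 9, right 1 to 10 — 11 moves in all.
Check: all 12 open cells covered.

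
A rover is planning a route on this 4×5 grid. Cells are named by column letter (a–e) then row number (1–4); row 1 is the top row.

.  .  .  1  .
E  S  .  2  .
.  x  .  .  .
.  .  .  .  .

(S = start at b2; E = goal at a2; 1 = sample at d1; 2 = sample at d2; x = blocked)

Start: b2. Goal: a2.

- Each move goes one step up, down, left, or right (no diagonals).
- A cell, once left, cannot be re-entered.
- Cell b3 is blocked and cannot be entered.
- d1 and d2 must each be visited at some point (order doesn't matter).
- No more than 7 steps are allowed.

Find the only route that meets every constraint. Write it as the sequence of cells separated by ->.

The 7-move cap with required stops at d1, d2 leaves no slack for detours.
Route from b2: right 2 to d2, up 1 to d1, left 3 to a1, down 1 to a2 — 7 moves in all.
Check: all required cells visited; 7 ≤ 7 moves.

b2 -> c2 -> d2 -> d1 -> c1 -> b1 -> a1 -> a2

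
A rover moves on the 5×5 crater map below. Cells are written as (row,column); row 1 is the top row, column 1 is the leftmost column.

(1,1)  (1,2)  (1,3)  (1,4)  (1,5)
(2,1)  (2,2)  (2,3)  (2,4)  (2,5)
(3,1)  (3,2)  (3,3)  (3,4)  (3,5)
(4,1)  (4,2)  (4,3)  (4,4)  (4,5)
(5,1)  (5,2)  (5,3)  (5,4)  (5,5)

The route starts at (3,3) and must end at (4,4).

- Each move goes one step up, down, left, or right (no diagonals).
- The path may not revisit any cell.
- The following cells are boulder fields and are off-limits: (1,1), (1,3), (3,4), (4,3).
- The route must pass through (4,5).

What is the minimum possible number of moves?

6

Any route passes through (4,5) somewhere between (3,3) and (4,4). Summing Manhattan distances along the two legs ((3,3) → (4,5) → (4,4)) gives a lower bound of 3 + 1 = 4 moves.
That bound ignores the blocked cells. Measuring each leg by the fewest moves that actually steer around them ((3,3)→(4,5): 5; (4,5)→(4,4): 1) raises the lower bound to 6.
A route of 6 moves exists: (3,3) → (2,3) → (2,4) → (2,5) → (3,5) → (4,5) → (4,4).
Since 6 matches that lower bound, it is optimal.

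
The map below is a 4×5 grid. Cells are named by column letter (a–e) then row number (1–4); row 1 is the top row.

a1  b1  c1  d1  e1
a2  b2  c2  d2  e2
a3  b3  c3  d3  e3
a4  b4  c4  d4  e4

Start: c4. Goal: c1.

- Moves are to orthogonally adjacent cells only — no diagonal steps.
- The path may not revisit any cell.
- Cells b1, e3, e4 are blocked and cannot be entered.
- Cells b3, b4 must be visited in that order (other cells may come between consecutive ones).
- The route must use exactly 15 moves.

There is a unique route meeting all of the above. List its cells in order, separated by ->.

c4 -> d4 -> d3 -> c3 -> b3 -> b4 -> a4 -> a3 -> a2 -> b2 -> c2 -> d2 -> e2 -> e1 -> d1 -> c1

The waypoints must appear in the order b3, b4, with no cell reused.
Route from c4: right 1 to d4, up 1 to d3, left 2 to b3, down 1 to b4, left 1 to a4, up 2 to a2, right 4 to e2, up 1 to e1, left 2 to c1 — 15 moves in all.
Check: order respected (b3 at step 4, b4 at step 5); 15 moves as required.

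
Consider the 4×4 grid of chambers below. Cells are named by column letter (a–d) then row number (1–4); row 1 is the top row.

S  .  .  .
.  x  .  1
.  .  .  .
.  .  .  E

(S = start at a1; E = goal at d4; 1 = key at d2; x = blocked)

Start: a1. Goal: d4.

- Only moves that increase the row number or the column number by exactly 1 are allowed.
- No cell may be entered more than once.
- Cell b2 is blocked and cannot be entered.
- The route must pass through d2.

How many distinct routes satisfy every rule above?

A right/down-only route from a1 to d4 makes exactly 3 down-moves and 3 right-moves in some order.
With no other constraints that would be C(6,3) = 20 routes.
Split at d2 and multiply the segment counts (each segment already excludes blocked cells): a1→d2: 2; d2→d4: 1; product = 2.
That gives 2 routes.

2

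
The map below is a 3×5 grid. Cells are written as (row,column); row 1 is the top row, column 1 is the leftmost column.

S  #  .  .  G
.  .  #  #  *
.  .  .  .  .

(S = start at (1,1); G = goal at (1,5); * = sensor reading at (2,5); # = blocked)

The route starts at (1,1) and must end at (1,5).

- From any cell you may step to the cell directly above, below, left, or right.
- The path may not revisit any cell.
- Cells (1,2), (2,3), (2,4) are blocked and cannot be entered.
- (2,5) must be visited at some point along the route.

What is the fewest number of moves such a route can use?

8

Any route passes through (2,5) somewhere between (1,1) and (1,5). Summing Manhattan distances along the two legs ((1,1) → (2,5) → (1,5)) gives a lower bound of 5 + 1 = 6 moves.
That bound ignores the blocked cells. Measuring each leg by the fewest moves that actually steer around them ((1,1)→(2,5): 7; (2,5)→(1,5): 1) raises the lower bound to 8.
A route of 8 moves exists: (1,1) → (2,1) → (3,1) → (3,2) → (3,3) → (3,4) → (3,5) → (2,5) → (1,5).
Since 8 matches that lower bound, it is optimal.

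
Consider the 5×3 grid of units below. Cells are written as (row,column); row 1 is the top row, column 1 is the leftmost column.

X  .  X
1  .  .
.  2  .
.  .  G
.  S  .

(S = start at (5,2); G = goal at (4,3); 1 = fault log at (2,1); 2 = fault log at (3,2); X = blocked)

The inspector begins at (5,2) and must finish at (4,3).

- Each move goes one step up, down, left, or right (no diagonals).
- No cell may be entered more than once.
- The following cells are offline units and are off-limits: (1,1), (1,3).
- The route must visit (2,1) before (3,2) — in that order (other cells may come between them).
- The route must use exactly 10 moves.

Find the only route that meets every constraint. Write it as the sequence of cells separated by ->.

The waypoints must appear in the order (2,1), (3,2), with no cell reused.
Route from (5,2): left to (5,1), 3× up (reaching (2,1)), 2× right (reaching (2,3)), down to (3,3), left to (3,2), down to (4,2), right to (4,3) — 10 moves in all.
Check: order respected (1 at step 4, 2 at step 8); 10 moves as required.

(5,2) -> (5,1) -> (4,1) -> (3,1) -> (2,1) -> (2,2) -> (2,3) -> (3,3) -> (3,2) -> (4,2) -> (4,3)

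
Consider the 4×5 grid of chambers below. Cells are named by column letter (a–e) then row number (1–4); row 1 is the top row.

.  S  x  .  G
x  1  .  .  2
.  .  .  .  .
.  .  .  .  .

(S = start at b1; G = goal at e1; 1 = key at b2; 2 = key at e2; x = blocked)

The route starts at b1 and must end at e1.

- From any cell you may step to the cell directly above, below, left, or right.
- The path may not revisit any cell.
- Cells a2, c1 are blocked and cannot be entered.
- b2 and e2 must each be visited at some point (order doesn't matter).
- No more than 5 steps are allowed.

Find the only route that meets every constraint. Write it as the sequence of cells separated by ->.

b1 -> b2 -> c2 -> d2 -> e2 -> e1

The 5-move cap with required stops at b2, e2 leaves no slack for detours.
Route from b1: down 1 to b2, right 3 to e2, up 1 to e1 — 5 moves in all.
Check: all required cells visited; 5 ≤ 5 moves.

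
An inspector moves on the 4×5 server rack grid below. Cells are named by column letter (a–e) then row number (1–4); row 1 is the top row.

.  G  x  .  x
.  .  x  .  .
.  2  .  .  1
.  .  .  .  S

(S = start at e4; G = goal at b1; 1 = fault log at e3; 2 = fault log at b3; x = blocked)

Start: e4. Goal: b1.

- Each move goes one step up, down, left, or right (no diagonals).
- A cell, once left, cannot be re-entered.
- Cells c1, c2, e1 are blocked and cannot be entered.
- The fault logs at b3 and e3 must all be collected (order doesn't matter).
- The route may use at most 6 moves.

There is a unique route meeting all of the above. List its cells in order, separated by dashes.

The 6-move cap with required stops at b3, e3 leaves no slack for detours.
Route from e4: up to e3, 3× left (reaching b3), 2× up (reaching b1) — 6 moves in all.
Check: all required cells visited; 6 ≤ 6 moves.

e4 - e3 - d3 - c3 - b3 - b2 - b1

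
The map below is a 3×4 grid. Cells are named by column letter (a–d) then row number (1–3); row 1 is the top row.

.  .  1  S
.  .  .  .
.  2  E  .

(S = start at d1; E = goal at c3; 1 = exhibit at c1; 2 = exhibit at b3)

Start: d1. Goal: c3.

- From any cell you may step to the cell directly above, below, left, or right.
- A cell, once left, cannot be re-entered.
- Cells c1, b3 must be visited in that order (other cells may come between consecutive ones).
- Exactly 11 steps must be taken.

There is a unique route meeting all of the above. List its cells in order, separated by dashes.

d1 - c1 - b1 - a1 - a2 - a3 - b3 - b2 - c2 - d2 - d3 - c3

The waypoints must appear in the order c1, b3, with no cell reused.
Route from d1: left 3 to a1, down 2 to a3, right 1 to b3, up 1 to b2, right 2 to d2, down 1 to d3, left 1 to c3 — 11 moves in all.
Check: order respected (1 at step 1, 2 at step 6); 11 moves as required.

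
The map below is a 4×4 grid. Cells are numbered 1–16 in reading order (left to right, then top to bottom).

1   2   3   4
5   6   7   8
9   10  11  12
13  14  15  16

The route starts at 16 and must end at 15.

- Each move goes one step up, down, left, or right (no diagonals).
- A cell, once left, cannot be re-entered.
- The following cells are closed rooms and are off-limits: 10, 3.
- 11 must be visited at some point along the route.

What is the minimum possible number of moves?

Any route passes through 11 somewhere between 16 and 15. Summing Manhattan distances along the two legs (16 → 11 → 15) gives a lower bound of 2 + 1 = 3 moves.
A route of 3 moves achieves this: 16 → 12 → 11 → 15.
Since 3 matches the lower bound, it is optimal.

3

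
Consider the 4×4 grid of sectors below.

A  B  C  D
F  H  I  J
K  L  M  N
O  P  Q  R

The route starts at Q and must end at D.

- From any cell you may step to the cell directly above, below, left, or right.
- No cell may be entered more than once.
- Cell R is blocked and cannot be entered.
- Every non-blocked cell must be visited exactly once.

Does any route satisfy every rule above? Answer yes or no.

One route that works: Q → M → N → J → I → H → L → P → O → K → F → A → B → C → D.

yes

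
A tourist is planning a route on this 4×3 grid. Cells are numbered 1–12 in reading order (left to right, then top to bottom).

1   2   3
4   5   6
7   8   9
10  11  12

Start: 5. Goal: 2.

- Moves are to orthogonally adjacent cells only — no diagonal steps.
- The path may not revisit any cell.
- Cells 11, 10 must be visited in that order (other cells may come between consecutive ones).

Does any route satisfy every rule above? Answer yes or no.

yes

One route that works: 5 → 8 → 11 → 10 → 7 → 4 → 1 → 2.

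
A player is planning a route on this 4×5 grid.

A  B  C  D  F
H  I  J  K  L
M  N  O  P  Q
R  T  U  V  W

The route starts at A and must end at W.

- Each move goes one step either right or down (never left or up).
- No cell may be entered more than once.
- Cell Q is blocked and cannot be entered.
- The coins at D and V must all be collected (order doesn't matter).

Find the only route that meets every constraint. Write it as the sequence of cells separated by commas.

Moves only go right or down, so the column and row indices never decrease.
Route from A: right 3 to D, down 3 to V, right 1 to W — 7 moves in all.
Check: all required cells visited.

A, B, C, D, K, P, V, W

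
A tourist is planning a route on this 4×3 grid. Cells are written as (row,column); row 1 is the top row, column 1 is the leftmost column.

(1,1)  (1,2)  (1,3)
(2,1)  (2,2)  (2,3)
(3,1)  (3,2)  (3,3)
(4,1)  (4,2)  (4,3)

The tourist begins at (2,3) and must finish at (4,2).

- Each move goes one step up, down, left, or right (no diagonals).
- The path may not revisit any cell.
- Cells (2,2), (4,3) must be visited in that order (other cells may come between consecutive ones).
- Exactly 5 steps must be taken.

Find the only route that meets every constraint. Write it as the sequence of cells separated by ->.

The waypoints must appear in the order (2,2), (4,3), with no cell reused.
Route from (2,3): left 1 to (2,2), down 1 to (3,2), right 1 to (3,3), down 1 to (4,3), left 1 to (4,2) — 5 moves in all.
Check: order respected ((2,2) at step 1, (4,3) at step 4); 5 moves as required.

(2,3) -> (2,2) -> (3,2) -> (3,3) -> (4,3) -> (4,2)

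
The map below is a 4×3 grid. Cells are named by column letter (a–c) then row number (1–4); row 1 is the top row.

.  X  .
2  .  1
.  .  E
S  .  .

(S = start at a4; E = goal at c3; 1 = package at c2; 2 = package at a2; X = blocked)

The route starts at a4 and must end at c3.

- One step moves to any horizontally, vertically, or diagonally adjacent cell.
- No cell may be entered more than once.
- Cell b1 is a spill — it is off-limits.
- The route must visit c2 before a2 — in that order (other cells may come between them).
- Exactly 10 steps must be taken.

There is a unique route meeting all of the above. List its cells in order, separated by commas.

a4, b3, c2, c1, b2, a1, a2, a3, b4, c4, c3

The waypoints must appear in the order c2, a2, with no cell reused.
Route from a4: up-right 2 to c2, up 1 to c1, down-left 1 to b2, up-left 1 to a1, down 2 to a3, down-right 1 to b4, right 1 to c4, up 1 to c3 — 10 moves in all.
Check: order respected (1 at step 2, 2 at step 6); 10 moves as required.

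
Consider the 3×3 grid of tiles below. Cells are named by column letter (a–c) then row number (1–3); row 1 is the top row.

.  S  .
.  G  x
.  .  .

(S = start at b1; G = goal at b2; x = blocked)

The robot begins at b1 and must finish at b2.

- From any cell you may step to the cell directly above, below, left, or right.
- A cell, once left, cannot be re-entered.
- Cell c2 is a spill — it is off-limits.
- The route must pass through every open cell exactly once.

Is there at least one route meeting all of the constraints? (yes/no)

Cell c1 has only one open neighbour but is neither the start nor the goal, so a Hamiltonian route would have to both enter and leave it through the same neighbour — impossible without revisiting.

no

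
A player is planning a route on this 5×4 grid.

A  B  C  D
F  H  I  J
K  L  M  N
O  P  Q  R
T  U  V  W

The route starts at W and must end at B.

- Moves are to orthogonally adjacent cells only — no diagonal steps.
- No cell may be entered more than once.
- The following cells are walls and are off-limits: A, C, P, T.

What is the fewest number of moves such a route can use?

The Manhattan distance from W to B is |5−1| + |4−2| = 6, so at least 6 moves are needed.
A route of 6 moves achieves this: W → R → N → J → I → H → B.
Since 6 matches the lower bound, it is optimal.

6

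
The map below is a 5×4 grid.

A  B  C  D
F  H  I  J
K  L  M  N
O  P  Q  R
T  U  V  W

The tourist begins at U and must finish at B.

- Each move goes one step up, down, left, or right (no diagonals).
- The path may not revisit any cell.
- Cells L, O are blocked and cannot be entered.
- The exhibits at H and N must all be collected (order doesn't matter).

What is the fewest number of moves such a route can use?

Any route passes through H and N in some order between U and B. Summing Manhattan distances along each leg and taking the cheapest ordering (U → N → H → B) gives a lower bound of 4 + 3 + 1 = 8 moves.
A route of 8 moves achieves this: U → P → Q → M → N → J → I → H → B.
Since 8 matches the lower bound, it is optimal.

8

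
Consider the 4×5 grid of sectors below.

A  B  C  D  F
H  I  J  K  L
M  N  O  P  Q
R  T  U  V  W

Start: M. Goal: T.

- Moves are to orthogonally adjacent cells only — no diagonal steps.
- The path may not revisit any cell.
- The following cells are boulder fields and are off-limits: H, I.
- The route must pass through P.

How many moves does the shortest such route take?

6

Any route passes through P somewhere between M and T. Summing Manhattan distances along the two legs (M → P → T) gives a lower bound of 3 + 3 = 6 moves.
A route of 6 moves achieves this: M → N → O → P → V → U → T.
Since 6 matches the lower bound, it is optimal.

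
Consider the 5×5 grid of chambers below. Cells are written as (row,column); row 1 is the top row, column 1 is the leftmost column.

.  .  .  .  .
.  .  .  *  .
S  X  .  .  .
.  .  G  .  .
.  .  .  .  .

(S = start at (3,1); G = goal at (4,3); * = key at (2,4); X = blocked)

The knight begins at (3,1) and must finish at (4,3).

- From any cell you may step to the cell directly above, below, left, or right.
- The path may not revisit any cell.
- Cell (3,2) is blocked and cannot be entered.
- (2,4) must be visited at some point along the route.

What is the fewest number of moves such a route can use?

7

Any route passes through (2,4) somewhere between (3,1) and (4,3). Summing Manhattan distances along the two legs ((3,1) → (2,4) → (4,3)) gives a lower bound of 4 + 3 = 7 moves.
A route of 7 moves achieves this: (3,1) → (2,1) → (2,2) → (2,3) → (2,4) → (3,4) → (4,4) → (4,3).
Since 7 matches the lower bound, it is optimal.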